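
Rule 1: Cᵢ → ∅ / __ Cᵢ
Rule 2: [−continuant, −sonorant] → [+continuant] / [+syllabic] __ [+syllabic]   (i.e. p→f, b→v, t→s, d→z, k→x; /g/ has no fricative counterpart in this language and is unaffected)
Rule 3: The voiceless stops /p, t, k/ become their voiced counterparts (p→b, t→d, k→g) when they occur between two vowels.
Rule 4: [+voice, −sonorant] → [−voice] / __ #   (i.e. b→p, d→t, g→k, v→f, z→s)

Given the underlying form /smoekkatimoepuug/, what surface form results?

smoexasimoefuuk

Rule 1 (degemination): /kk/ is a geminate; the first /k/ deletes. /smoekkatimoepuug/ → smoekatimoepuug.
Rule 2 (intervocalic spirantization): /k/ is a stop between vowels /e/ and /a/, so it spirantizes to the fricative [x]. /t/ is a stop between vowels /a/ and /i/, so it spirantizes to the fricative [s]. /p/ is a stop between vowels /e/ and /u/, so it spirantizes to the fricative [f]. /smoekatimoepuug/ → smoexasimoefuug.
Rule 3 (intervocalic voicing): no segment meets the environment; /smoexasimoefuug/ is unchanged.
Rule 4 (final devoicing): /g/ is a voiced obstruent in word-final position, so it devoices to [k]. /smoexasimoefuug/ → smoexasimoefuuk.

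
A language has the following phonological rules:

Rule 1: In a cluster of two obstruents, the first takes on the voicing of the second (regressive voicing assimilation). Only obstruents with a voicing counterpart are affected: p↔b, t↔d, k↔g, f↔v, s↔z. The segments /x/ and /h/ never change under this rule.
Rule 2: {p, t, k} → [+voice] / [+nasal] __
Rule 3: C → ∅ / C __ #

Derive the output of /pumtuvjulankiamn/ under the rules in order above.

pumduvjulangiam

Rule 1 (regressive voicing assimilation): no segment meets the environment; /pumtuvjulankiamn/ is unchanged.
Rule 2 (post-nasal voicing): /t/ is a voiceless stop immediately after the nasal /m/, so it voices to [d]. /k/ is a voiceless stop immediately after the nasal /n/, so it voices to [g]. /pumtuvjulankiamn/ → pumduvjulangiamn.
Rule 3 (final cluster simplification): /n/ is the second consonant of a word-final cluster /mn/, so it deletes. /pumduvjulangiamn/ → pumduvjulangiam.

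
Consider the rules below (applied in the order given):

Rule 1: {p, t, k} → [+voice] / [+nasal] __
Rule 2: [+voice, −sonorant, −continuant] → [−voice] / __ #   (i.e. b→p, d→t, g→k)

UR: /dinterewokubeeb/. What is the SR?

Rule 1 (post-nasal voicing): /t/ is a voiceless stop immediately after the nasal /n/, so it voices to [d]. /dinterewokubeeb/ → dinderewokubeeb.
Rule 2 (final devoicing): /b/ is a voiced stop in word-final position, so it devoices to [p]. /dinderewokubeeb/ → dinderewokubeep.

dinderewokubeep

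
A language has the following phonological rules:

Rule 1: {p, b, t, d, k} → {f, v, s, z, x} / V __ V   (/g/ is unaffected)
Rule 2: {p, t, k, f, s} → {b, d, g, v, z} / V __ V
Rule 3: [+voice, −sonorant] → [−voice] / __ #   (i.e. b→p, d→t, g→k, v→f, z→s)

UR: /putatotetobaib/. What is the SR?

Rule 1 (intervocalic spirantization): /t/ is a stop between vowels /u/ and /a/, so it spirantizes to the fricative [s]. /t/ is a stop between vowels /a/ and /o/, so it spirantizes to the fricative [s]. /t/ is a stop between vowels /o/ and /e/, so it spirantizes to the fricative [s]. /t/ is a stop between vowels /e/ and /o/, so it spirantizes to the fricative [s]. /b/ is a stop between vowels /o/ and /a/, so it spirantizes to the fricative [v]. /putatotetobaib/ → pusasosesovaib.
Rule 2 (intervocalic voicing): /s/ is a voiceless obstruent between vowels /u/ and /a/, so it voices to [z]. /s/ is a voiceless obstruent between vowels /a/ and /o/, so it voices to [z]. /s/ is a voiceless obstruent between vowels /o/ and /e/, so it voices to [z]. /s/ is a voiceless obstruent between vowels /e/ and /o/, so it voices to [z]. /pusasosesovaib/ → puzazozezovaib.
Rule 3 (final devoicing): /b/ is a voiced obstruent in word-final position, so it devoices to [p]. /puzazozezovaib/ → puzazozezovaip.

puzazozezovaip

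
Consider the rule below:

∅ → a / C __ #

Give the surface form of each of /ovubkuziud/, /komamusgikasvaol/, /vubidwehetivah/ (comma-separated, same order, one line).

/ovubkuziud/: the form ends in the consonant /d/, so [a] is inserted word-finally. → [ovubkuziuda].
/komamusgikasvaol/: the form ends in the consonant /l/, so [a] is inserted word-finally. → [komamusgikasvaola].
/vubidwehetivah/: the form ends in the consonant /h/, so [a] is inserted word-finally. → [vubidwehetivaha].

ovubkuziuda, komamusgikasvaola, vubidwehetivaha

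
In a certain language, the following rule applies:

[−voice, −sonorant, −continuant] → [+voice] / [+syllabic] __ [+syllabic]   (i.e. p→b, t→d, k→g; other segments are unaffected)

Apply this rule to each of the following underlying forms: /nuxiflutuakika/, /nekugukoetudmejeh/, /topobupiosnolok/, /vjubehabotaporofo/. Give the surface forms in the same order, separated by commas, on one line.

/nuxiflutuakika/: /t/ is a voiceless stop between vowels /u/ and /u/, so it voices to [d]. /k/ is a voiceless stop between vowels /a/ and /i/, so it voices to [g]. /k/ is a voiceless stop between vowels /i/ and /a/, so it voices to [g]. → [nuxifluduagiga].
/nekugukoetudmejeh/: /k/ is a voiceless stop between vowels /e/ and /u/, so it voices to [g]. /k/ is a voiceless stop between vowels /u/ and /o/, so it voices to [g]. /t/ is a voiceless stop between vowels /e/ and /u/, so it voices to [d]. → [negugugoedudmejeh].
/topobupiosnolok/: /p/ is a voiceless stop between vowels /o/ and /o/, so it voices to [b]. /p/ is a voiceless stop between vowels /u/ and /i/, so it voices to [b]. → [tobobubiosnolok].
/vjubehabotaporofo/: /t/ is a voiceless stop between vowels /o/ and /a/, so it voices to [d]. /p/ is a voiceless stop between vowels /a/ and /o/, so it voices to [b]. → [vjubehabodaborofo].

nuxifluduagiga, negugugoedudmejeh, tobobubiosnolok, vjubehabodaborofo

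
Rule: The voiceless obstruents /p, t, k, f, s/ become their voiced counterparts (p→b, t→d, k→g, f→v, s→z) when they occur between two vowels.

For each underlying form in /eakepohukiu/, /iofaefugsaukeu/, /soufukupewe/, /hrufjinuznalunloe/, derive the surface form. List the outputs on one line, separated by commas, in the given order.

eagebohugiu, iovaevugsaugeu, souvugubewe, hrufjinuznalunloe

/eakepohukiu/: /k/ is a voiceless obstruent between vowels /a/ and /e/, so it voices to [g]. /p/ is a voiceless obstruent between vowels /e/ and /o/, so it voices to [b]. /k/ is a voiceless obstruent between vowels /u/ and /i/, so it voices to [g]. → [eagebohugiu].
/iofaefugsaukeu/: /f/ is a voiceless obstruent between vowels /o/ and /a/, so it voices to [v]. /f/ is a voiceless obstruent between vowels /e/ and /u/, so it voices to [v]. /k/ is a voiceless obstruent between vowels /u/ and /e/, so it voices to [g]. → [iovaevugsaugeu].
/soufukupewe/: /f/ is a voiceless obstruent between vowels /u/ and /u/, so it voices to [v]. /k/ is a voiceless obstruent between vowels /u/ and /u/, so it voices to [g]. /p/ is a voiceless obstruent between vowels /u/ and /e/, so it voices to [b]. → [souvugubewe].
/hrufjinuznalunloe/: the rule's environment is not met; surfaces unchanged as [hrufjinuznalunloe].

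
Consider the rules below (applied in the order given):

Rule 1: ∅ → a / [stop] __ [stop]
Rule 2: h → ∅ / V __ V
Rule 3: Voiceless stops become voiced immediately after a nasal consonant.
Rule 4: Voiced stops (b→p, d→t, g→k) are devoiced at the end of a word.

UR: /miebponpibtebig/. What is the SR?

Rule 1 (stop-cluster a-epenthesis): /b/ and /p/ form a stop–stop cluster, so [a] is inserted between them. /b/ and /t/ form a stop–stop cluster, so [a] is inserted between them. /miebponpibtebig/ → miebaponpibatebig.
Rule 2 (intervocalic h-deletion): no segment meets the environment; /miebaponpibatebig/ is unchanged.
Rule 3 (post-nasal voicing): /p/ is a voiceless stop immediately after the nasal /n/, so it voices to [b]. /miebaponpibatebig/ → miebaponbibatebig.
Rule 4 (final devoicing): /g/ is a voiced stop in word-final position, so it devoices to [k]. /miebaponbibatebig/ → miebaponbibatebik.

miebaponbibatebik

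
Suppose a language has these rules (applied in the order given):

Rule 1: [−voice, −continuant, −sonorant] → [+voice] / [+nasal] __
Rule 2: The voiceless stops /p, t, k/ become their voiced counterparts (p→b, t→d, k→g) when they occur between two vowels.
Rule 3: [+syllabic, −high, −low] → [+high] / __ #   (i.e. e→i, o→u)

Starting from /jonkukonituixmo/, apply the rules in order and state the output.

jongugoniduixmu

Rule 1 (post-nasal voicing): /k/ is a voiceless stop immediately after the nasal /n/, so it voices to [g]. /jonkukonituixmo/ → jongukonituixmo.
Rule 2 (intervocalic voicing): /k/ is a voiceless stop between vowels /u/ and /o/, so it voices to [g]. /t/ is a voiceless stop between vowels /i/ and /u/, so it voices to [d]. /jongukonituixmo/ → jongugoniduixmo.
Rule 3 (final vowel raising): /o/ is a mid vowel in word-final position, so it raises to [u]. /jongugoniduixmo/ → jongugoniduixmu.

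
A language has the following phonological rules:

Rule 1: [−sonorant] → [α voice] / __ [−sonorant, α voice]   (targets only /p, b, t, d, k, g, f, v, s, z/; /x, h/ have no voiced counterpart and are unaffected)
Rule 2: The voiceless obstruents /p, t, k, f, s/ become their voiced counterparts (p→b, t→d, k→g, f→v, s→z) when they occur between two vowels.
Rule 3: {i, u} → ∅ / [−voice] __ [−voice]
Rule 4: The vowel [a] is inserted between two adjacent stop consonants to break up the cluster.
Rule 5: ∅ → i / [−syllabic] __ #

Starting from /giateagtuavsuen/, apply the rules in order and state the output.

Rule 1 (regressive voicing assimilation): /g/ precedes the voiceless obstruent /t/, so it devoices to [k] by assimilation. /v/ precedes the voiceless obstruent /s/, so it devoices to [f] by assimilation. /giateagtuavsuen/ → giateaktuafsuen.
Rule 2 (intervocalic voicing): /t/ is a voiceless obstruent between vowels /a/ and /e/, so it voices to [d]. /giateaktuafsuen/ → giadeaktuafsuen.
Rule 3 (high vowel syncope): no segment meets the environment; /giadeaktuafsuen/ is unchanged.
Rule 4 (stop-cluster a-epenthesis): /k/ and /t/ form a stop–stop cluster, so [a] is inserted between them. /giadeaktuafsuen/ → giadeakatuafsuen.
Rule 5 (final i-epenthesis): the form ends in the consonant /n/, so [i] is inserted word-finally. /giadeakatuafsuen/ → giadeakatuafsueni.

giadeakatuafsueni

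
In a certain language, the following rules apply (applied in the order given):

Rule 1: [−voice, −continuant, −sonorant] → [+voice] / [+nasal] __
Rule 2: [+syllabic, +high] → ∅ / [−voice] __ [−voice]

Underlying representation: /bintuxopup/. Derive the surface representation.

Rule 1 (post-nasal voicing): /t/ is a voiceless stop immediately after the nasal /n/, so it voices to [d]. /bintuxopup/ → binduxopup.
Rule 2 (high vowel syncope): /u/ is a high vowel flanked by voiceless consonants /p/ and /p/, so it deletes. /binduxopup/ → binduxopp.

binduxopp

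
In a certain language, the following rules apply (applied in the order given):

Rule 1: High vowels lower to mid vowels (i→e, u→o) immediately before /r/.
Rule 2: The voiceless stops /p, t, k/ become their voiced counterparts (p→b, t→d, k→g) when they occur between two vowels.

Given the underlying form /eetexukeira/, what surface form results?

Rule 1 (pre-rhotic lowering): /i/ is a high vowel immediately before /r/, so it lowers to [e]. /eetexukeira/ → eetexukeera.
Rule 2 (intervocalic voicing): /t/ is a voiceless stop between vowels /e/ and /e/, so it voices to [d]. /k/ is a voiceless stop between vowels /u/ and /e/, so it voices to [g]. /eetexukeera/ → eedexugeera.

eedexugeera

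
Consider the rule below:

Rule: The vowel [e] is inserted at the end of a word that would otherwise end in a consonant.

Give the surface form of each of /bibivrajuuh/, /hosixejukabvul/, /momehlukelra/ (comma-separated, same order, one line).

/bibivrajuuh/: the form ends in the consonant /h/, so [e] is inserted word-finally. → [bibivrajuuhe].
/hosixejukabvul/: the form ends in the consonant /l/, so [e] is inserted word-finally. → [hosixejukabvule].
/momehlukelra/: the rule's environment is not met; surfaces unchanged as [momehlukelra].

bibivrajuuhe, hosixejukabvule, momehlukelra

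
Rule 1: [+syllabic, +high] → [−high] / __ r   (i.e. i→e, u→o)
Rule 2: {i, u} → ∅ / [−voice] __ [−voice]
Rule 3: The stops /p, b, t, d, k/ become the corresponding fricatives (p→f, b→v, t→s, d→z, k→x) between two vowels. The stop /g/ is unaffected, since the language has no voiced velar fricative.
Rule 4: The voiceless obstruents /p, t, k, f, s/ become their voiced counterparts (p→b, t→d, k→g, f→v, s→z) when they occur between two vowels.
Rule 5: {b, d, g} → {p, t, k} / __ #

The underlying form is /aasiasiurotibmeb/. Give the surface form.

Rule 1 (pre-rhotic lowering): /u/ is a high vowel immediately before /r/, so it lowers to [o]. /aasiasiurotibmeb/ → aasiasiorotibmeb.
Rule 2 (high vowel syncope): no segment meets the environment; /aasiasiorotibmeb/ is unchanged.
Rule 3 (intervocalic spirantization): /t/ is a stop between vowels /o/ and /i/, so it spirantizes to the fricative [s]. /aasiasiorotibmeb/ → aasiasiorosibmeb.
Rule 4 (intervocalic voicing): /s/ is a voiceless obstruent between vowels /a/ and /i/, so it voices to [z]. /s/ is a voiceless obstruent between vowels /a/ and /i/, so it voices to [z]. /s/ is a voiceless obstruent between vowels /o/ and /i/, so it voices to [z]. /aasiasiorosibmeb/ → aaziaziorozibmeb.
Rule 5 (final devoicing): /b/ is a voiced stop in word-final position, so it devoices to [p]. /aaziaziorozibmeb/ → aaziaziorozibmep.

aaziaziorozibmep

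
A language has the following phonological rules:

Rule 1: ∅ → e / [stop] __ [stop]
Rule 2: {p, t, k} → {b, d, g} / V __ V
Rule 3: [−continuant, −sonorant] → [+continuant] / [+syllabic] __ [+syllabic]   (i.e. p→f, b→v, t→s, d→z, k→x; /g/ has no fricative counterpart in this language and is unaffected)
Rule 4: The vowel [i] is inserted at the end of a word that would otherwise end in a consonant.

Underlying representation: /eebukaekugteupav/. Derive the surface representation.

Rule 1 (stop-cluster e-epenthesis): /g/ and /t/ form a stop–stop cluster, so [e] is inserted between them. /eebukaekugteupav/ → eebukaekugeteupav.
Rule 2 (intervocalic voicing): /k/ is a voiceless stop between vowels /u/ and /a/, so it voices to [g]. /k/ is a voiceless stop between vowels /e/ and /u/, so it voices to [g]. /t/ is a voiceless stop between vowels /e/ and /e/, so it voices to [d]. /p/ is a voiceless stop between vowels /u/ and /a/, so it voices to [b]. /eebukaekugeteupav/ → eebugaegugedeubav.
Rule 3 (intervocalic spirantization): /b/ is a stop between vowels /e/ and /u/, so it spirantizes to the fricative [v]. /d/ is a stop between vowels /e/ and /e/, so it spirantizes to the fricative [z]. /b/ is a stop between vowels /u/ and /a/, so it spirantizes to the fricative [v]. /eebugaegugedeubav/ → eevugaegugezeuvav.
Rule 4 (final i-epenthesis): the form ends in the consonant /v/, so [i] is inserted word-finally. /eevugaegugezeuvav/ → eevugaegugezeuvavi.

eevugaegugezeuvavi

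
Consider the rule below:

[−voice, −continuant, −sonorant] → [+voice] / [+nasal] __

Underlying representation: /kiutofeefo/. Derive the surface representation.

kiutofeefo

No segment of /kiutofeefo/ meets the structural description of the rule, so the form surfaces unchanged.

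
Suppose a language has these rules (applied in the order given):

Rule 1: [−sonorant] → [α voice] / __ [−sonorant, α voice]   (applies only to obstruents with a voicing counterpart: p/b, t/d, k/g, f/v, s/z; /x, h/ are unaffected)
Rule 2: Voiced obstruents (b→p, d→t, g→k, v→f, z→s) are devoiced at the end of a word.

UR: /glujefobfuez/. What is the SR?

Rule 1 (regressive voicing assimilation): /b/ precedes the voiceless obstruent /f/, so it devoices to [p] by assimilation. /glujefobfuez/ → glujefopfuez.
Rule 2 (final devoicing): /z/ is a voiced obstruent in word-final position, so it devoices to [s]. /glujefopfuez/ → glujefopfues.

glujefopfues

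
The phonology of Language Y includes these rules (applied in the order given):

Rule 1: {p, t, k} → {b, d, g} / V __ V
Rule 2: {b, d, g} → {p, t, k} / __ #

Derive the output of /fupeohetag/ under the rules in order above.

Rule 1 (intervocalic voicing): /p/ is a voiceless stop between vowels /u/ and /e/, so it voices to [b]. /t/ is a voiceless stop between vowels /e/ and /a/, so it voices to [d]. /fupeohetag/ → fubeohedag.
Rule 2 (final devoicing): /g/ is a voiced stop in word-final position, so it devoices to [k]. /fubeohedag/ → fubeohedak.

fubeohedak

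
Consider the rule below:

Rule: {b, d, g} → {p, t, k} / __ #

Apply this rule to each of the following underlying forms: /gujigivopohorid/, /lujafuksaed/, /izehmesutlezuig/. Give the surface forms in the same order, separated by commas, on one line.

/gujigivopohorid/: /d/ is a voiced stop in word-final position, so it devoices to [t]. → [gujigivopohorit].
/lujafuksaed/: /d/ is a voiced stop in word-final position, so it devoices to [t]. → [lujafuksaet].
/izehmesutlezuig/: /g/ is a voiced stop in word-final position, so it devoices to [k]. → [izehmesutlezuik].

gujigivopohorit, lujafuksaet, izehmesutlezuik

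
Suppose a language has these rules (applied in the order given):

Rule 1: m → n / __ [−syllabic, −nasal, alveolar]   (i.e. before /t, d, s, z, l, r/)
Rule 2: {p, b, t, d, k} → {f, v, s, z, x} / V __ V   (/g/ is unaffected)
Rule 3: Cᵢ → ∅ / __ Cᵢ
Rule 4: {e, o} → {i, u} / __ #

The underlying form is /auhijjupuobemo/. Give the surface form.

auhijufuovemu

Rule 1 (nasal place assimilation): no segment meets the environment; /auhijjupuobemo/ is unchanged.
Rule 2 (intervocalic spirantization): /p/ is a stop between vowels /u/ and /u/, so it spirantizes to the fricative [f]. /b/ is a stop between vowels /o/ and /e/, so it spirantizes to the fricative [v]. /auhijjupuobemo/ → auhijjufuovemo.
Rule 3 (degemination): /jj/ is a geminate; the first /j/ deletes. /auhijjufuovemo/ → auhijufuovemo.
Rule 4 (final vowel raising): /o/ is a mid vowel in word-final position, so it raises to [u]. /auhijufuovemo/ → auhijufuovemu.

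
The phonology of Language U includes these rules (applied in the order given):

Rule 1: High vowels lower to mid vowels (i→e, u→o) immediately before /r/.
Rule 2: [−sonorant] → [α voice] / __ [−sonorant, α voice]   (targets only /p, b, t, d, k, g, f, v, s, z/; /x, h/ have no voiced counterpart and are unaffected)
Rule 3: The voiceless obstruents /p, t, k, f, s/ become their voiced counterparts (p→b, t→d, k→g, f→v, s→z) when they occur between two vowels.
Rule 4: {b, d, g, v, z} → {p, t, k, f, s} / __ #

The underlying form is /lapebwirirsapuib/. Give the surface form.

Rule 1 (pre-rhotic lowering): /i/ is a high vowel immediately before /r/, so it lowers to [e]. /i/ is a high vowel immediately before /r/, so it lowers to [e]. /lapebwirirsapuib/ → lapebwerersapuib.
Rule 2 (regressive voicing assimilation): no segment meets the environment; /lapebwerersapuib/ is unchanged.
Rule 3 (intervocalic voicing): /p/ is a voiceless obstruent between vowels /a/ and /e/, so it voices to [b]. /p/ is a voiceless obstruent between vowels /a/ and /u/, so it voices to [b]. /lapebwerersapuib/ → labebwerersabuib.
Rule 4 (final devoicing): /b/ is a voiced obstruent in word-final position, so it devoices to [p]. /labebwerersabuib/ → labebwerersabuip.

labebwerersabuip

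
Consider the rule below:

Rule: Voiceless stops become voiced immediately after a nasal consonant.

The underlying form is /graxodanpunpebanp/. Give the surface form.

graxodanbunbebanb

/p/ is a voiceless stop immediately after the nasal /n/, so it voices to [b].
/p/ is a voiceless stop immediately after the nasal /n/, so it voices to [b].
/p/ is a voiceless stop immediately after the nasal /n/, so it voices to [b].
Surface form: [graxodanbunbebanb].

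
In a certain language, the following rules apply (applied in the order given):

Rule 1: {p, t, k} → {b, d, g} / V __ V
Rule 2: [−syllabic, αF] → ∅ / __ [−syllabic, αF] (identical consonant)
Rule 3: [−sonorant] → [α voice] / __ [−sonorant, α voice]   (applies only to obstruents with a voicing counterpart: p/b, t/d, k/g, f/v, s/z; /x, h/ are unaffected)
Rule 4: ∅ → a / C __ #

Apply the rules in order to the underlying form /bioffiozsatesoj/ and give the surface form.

Rule 1 (intervocalic voicing): /t/ is a voiceless stop between vowels /a/ and /e/, so it voices to [d]. /bioffiozsatesoj/ → bioffiozsadesoj.
Rule 2 (degemination): /ff/ is a geminate; the first /f/ deletes. /bioffiozsadesoj/ → biofiozsadesoj.
Rule 3 (regressive voicing assimilation): /z/ precedes the voiceless obstruent /s/, so it devoices to [s] by assimilation. /biofiozsadesoj/ → biofiossadesoj.
Rule 4 (final a-epenthesis): the form ends in the consonant /j/, so [a] is inserted word-finally. /biofiossadesoj/ → biofiossadesoja.

biofiossadesoja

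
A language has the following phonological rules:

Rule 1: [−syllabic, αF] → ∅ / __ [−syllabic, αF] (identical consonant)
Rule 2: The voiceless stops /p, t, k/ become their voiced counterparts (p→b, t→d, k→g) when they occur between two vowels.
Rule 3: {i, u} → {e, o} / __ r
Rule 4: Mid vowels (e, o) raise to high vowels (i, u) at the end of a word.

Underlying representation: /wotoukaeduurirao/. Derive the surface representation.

Rule 1 (degemination): no segment meets the environment; /wotoukaeduurirao/ is unchanged.
Rule 2 (intervocalic voicing): /t/ is a voiceless stop between vowels /o/ and /o/, so it voices to [d]. /k/ is a voiceless stop between vowels /u/ and /a/, so it voices to [g]. /wotoukaeduurirao/ → wodougaeduurirao.
Rule 3 (pre-rhotic lowering): /u/ is a high vowel immediately before /r/, so it lowers to [o]. /i/ is a high vowel immediately before /r/, so it lowers to [e]. /wodougaeduurirao/ → wodougaeduorerao.
Rule 4 (final vowel raising): /o/ is a mid vowel in word-final position, so it raises to [u]. /wodougaeduorerao/ → wodougaeduorerau.

wodougaeduorerau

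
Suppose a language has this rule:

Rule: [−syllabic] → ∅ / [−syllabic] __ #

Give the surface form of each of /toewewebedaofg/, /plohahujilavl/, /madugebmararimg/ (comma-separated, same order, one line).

/toewewebedaofg/: /g/ is the second consonant of a word-final cluster /fg/, so it deletes. → [toewewebedaof].
/plohahujilavl/: /l/ is the second consonant of a word-final cluster /vl/, so it deletes. → [plohahujilav].
/madugebmararimg/: /g/ is the second consonant of a word-final cluster /mg/, so it deletes. → [madugebmararim].

toewewebedaof, plohahujilav, madugebmararim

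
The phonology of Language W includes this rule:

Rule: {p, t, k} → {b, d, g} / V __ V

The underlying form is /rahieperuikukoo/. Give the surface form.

rahieberuigugoo

/p/ is a voiceless stop between vowels /e/ and /e/, so it voices to [b].
/k/ is a voiceless stop between vowels /i/ and /u/, so it voices to [g].
/k/ is a voiceless stop between vowels /u/ and /o/, so it voices to [g].
Surface form: [rahieberuigugoo].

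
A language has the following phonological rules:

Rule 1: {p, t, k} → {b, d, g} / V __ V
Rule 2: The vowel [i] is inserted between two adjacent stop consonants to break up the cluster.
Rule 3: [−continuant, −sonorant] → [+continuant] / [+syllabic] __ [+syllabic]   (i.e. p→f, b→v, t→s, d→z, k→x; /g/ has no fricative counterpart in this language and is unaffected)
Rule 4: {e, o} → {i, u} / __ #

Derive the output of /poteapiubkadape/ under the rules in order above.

Rule 1 (intervocalic voicing): /t/ is a voiceless stop between vowels /o/ and /e/, so it voices to [d]. /p/ is a voiceless stop between vowels /a/ and /i/, so it voices to [b]. /p/ is a voiceless stop between vowels /a/ and /e/, so it voices to [b]. /poteapiubkadape/ → podeabiubkadabe.
Rule 2 (stop-cluster i-epenthesis): /b/ and /k/ form a stop–stop cluster, so [i] is inserted between them. /podeabiubkadabe/ → podeabiubikadabe.
Rule 3 (intervocalic spirantization): /d/ is a stop between vowels /o/ and /e/, so it spirantizes to the fricative [z]. /b/ is a stop between vowels /a/ and /i/, so it spirantizes to the fricative [v]. /b/ is a stop between vowels /u/ and /i/, so it spirantizes to the fricative [v]. /k/ is a stop between vowels /i/ and /a/, so it spirantizes to the fricative [x]. /d/ is a stop between vowels /a/ and /a/, so it spirantizes to the fricative [z]. /b/ is a stop between vowels /a/ and /e/, so it spirantizes to the fricative [v]. /podeabiubikadabe/ → pozeaviuvixazave.
Rule 4 (final vowel raising): /e/ is a mid vowel in word-final position, so it raises to [i]. /pozeaviuvixazave/ → pozeaviuvixazavi.

pozeaviuvixazavi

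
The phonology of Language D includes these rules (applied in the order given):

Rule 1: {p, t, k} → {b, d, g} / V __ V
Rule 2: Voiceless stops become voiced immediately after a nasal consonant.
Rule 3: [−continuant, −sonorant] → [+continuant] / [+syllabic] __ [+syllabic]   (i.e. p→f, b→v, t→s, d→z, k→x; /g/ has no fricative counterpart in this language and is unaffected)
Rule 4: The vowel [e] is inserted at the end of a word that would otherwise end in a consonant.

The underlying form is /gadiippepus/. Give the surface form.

Rule 1 (intervocalic voicing): /p/ is a voiceless stop between vowels /e/ and /u/, so it voices to [b]. /gadiippepus/ → gadiippebus.
Rule 2 (post-nasal voicing): no segment meets the environment; /gadiippebus/ is unchanged.
Rule 3 (intervocalic spirantization): /d/ is a stop between vowels /a/ and /i/, so it spirantizes to the fricative [z]. /b/ is a stop between vowels /e/ and /u/, so it spirantizes to the fricative [v]. /gadiippebus/ → gaziippevus.
Rule 4 (final e-epenthesis): the form ends in the consonant /s/, so [e] is inserted word-finally. /gaziippevus/ → gaziippevuse.

gaziippevuse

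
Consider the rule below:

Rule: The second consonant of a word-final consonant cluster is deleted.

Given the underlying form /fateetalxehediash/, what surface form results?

/h/ is the second consonant of a word-final cluster /sh/, so it deletes.
The other instances of /f/, /t/, /l/, /x/, /h/, /d/, /s/ do not occur in the required environment and remain unchanged.
Surface form: [fateetalxehedias].

fateetalxehedias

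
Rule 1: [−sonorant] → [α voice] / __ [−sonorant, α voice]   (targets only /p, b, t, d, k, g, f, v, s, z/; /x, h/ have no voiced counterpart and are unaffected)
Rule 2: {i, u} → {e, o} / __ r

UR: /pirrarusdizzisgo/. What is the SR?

Rule 1 (regressive voicing assimilation): /s/ precedes the voiced obstruent /d/, so it voices to [z] by assimilation. /s/ precedes the voiced obstruent /g/, so it voices to [z] by assimilation. /pirrarusdizzisgo/ → pirraruzdizzizgo.
Rule 2 (pre-rhotic lowering): /i/ is a high vowel immediately before /r/, so it lowers to [e]. /pirraruzdizzizgo/ → perraruzdizzizgo.

perraruzdizzizgo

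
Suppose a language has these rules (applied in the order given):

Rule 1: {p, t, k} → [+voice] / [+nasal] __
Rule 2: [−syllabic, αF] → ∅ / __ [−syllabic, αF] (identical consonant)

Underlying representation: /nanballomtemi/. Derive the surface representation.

Rule 1 (post-nasal voicing): /t/ is a voiceless stop immediately after the nasal /m/, so it voices to [d]. /nanballomtemi/ → nanballomdemi.
Rule 2 (degemination): /ll/ is a geminate; the first /l/ deletes. /nanballomdemi/ → nanbalomdemi.

nanbalomdemi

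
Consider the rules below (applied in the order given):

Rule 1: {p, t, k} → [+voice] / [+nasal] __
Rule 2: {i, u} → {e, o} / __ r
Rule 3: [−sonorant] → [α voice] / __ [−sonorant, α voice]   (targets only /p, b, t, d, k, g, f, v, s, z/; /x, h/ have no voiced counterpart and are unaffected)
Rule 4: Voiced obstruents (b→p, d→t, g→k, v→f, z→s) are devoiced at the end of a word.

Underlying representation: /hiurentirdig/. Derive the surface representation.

hiorenderdik

Rule 1 (post-nasal voicing): /t/ is a voiceless stop immediately after the nasal /n/, so it voices to [d]. /hiurentirdig/ → hiurendirdig.
Rule 2 (pre-rhotic lowering): /u/ is a high vowel immediately before /r/, so it lowers to [o]. /i/ is a high vowel immediately before /r/, so it lowers to [e]. /hiurendirdig/ → hiorenderdig.
Rule 3 (regressive voicing assimilation): no segment meets the environment; /hiorenderdig/ is unchanged.
Rule 4 (final devoicing): /g/ is a voiced obstruent in word-final position, so it devoices to [k]. /hiorenderdig/ → hiorenderdik.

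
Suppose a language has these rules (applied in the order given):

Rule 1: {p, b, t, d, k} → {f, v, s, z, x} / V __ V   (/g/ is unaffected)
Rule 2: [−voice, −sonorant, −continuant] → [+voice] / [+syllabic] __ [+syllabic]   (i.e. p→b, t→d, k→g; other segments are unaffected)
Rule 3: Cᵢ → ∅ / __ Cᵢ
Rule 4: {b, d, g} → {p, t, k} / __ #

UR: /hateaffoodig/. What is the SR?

haseafoozik

Rule 1 (intervocalic spirantization): /t/ is a stop between vowels /a/ and /e/, so it spirantizes to the fricative [s]. /d/ is a stop between vowels /o/ and /i/, so it spirantizes to the fricative [z]. /hateaffoodig/ → haseaffoozig.
Rule 2 (intervocalic voicing): no segment meets the environment; /haseaffoozig/ is unchanged.
Rule 3 (degemination): /ff/ is a geminate; the first /f/ deletes. /haseaffoozig/ → haseafoozig.
Rule 4 (final devoicing): /g/ is a voiced stop in word-final position, so it devoices to [k]. /haseafoozig/ → haseafoozik.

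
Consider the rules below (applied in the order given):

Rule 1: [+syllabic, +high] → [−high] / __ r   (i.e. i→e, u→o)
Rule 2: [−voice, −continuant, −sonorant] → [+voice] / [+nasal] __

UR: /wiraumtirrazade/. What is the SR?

Rule 1 (pre-rhotic lowering): /i/ is a high vowel immediately before /r/, so it lowers to [e]. /i/ is a high vowel immediately before /r/, so it lowers to [e]. /wiraumtirrazade/ → weraumterrazade.
Rule 2 (post-nasal voicing): /t/ is a voiceless stop immediately after the nasal /m/, so it voices to [d]. /weraumterrazade/ → weraumderrazade.

weraumderrazade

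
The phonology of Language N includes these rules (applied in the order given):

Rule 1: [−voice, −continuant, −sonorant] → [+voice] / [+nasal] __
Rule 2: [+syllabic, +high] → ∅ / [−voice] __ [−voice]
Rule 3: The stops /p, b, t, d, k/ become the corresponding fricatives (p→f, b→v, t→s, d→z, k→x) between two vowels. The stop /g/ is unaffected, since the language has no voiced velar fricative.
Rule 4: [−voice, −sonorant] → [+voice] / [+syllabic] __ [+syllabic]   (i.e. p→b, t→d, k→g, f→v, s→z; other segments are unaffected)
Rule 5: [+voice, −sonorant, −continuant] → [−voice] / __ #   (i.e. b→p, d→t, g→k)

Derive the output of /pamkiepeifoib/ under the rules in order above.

pamgieveivoip

Rule 1 (post-nasal voicing): /k/ is a voiceless stop immediately after the nasal /m/, so it voices to [g]. /pamkiepeifoib/ → pamgiepeifoib.
Rule 2 (high vowel syncope): no segment meets the environment; /pamgiepeifoib/ is unchanged.
Rule 3 (intervocalic spirantization): /p/ is a stop between vowels /e/ and /e/, so it spirantizes to the fricative [f]. /pamgiepeifoib/ → pamgiefeifoib.
Rule 4 (intervocalic voicing): /f/ is a voiceless obstruent between vowels /e/ and /e/, so it voices to [v]. /f/ is a voiceless obstruent between vowels /i/ and /o/, so it voices to [v]. /pamgiefeifoib/ → pamgieveivoib.
Rule 5 (final devoicing): /b/ is a voiced stop in word-final position, so it devoices to [p]. /pamgieveivoib/ → pamgieveivoip.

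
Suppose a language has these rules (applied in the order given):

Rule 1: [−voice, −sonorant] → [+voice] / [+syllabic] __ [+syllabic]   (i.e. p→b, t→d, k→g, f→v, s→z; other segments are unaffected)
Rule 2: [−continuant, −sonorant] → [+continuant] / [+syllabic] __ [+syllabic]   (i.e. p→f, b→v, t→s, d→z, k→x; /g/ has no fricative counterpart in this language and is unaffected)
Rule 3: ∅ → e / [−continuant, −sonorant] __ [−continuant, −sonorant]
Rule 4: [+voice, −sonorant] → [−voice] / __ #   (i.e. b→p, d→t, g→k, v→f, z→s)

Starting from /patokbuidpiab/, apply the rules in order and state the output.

pazokebuidepiap

Rule 1 (intervocalic voicing): /t/ is a voiceless obstruent between vowels /a/ and /o/, so it voices to [d]. /patokbuidpiab/ → padokbuidpiab.
Rule 2 (intervocalic spirantization): /d/ is a stop between vowels /a/ and /o/, so it spirantizes to the fricative [z]. /padokbuidpiab/ → pazokbuidpiab.
Rule 3 (stop-cluster e-epenthesis): /k/ and /b/ form a stop–stop cluster, so [e] is inserted between them. /d/ and /p/ form a stop–stop cluster, so [e] is inserted between them. /pazokbuidpiab/ → pazokebuidepiab.
Rule 4 (final devoicing): /b/ is a voiced obstruent in word-final position, so it devoices to [p]. /pazokebuidepiab/ → pazokebuidepiap.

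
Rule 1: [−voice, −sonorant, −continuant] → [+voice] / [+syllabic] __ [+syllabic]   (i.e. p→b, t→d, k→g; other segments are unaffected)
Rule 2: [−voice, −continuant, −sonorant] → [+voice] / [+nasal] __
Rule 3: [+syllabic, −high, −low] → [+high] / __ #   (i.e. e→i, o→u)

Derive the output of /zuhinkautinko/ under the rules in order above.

zuhingaudingu

Rule 1 (intervocalic voicing): /t/ is a voiceless stop between vowels /u/ and /i/, so it voices to [d]. /zuhinkautinko/ → zuhinkaudinko.
Rule 2 (post-nasal voicing): /k/ is a voiceless stop immediately after the nasal /n/, so it voices to [g]. /k/ is a voiceless stop immediately after the nasal /n/, so it voices to [g]. /zuhinkaudinko/ → zuhingaudingo.
Rule 3 (final vowel raising): /o/ is a mid vowel in word-final position, so it raises to [u]. /zuhingaudingo/ → zuhingaudingu.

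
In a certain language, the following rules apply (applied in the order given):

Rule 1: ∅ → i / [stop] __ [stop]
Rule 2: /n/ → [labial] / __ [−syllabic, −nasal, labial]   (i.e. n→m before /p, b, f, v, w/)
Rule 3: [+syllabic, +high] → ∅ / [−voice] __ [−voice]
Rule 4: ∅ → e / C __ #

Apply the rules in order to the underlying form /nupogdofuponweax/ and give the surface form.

Rule 1 (stop-cluster i-epenthesis): /g/ and /d/ form a stop–stop cluster, so [i] is inserted between them. /nupogdofuponweax/ → nupogidofuponweax.
Rule 2 (nasal place assimilation): /n/ precedes the labial consonant /w/, so it assimilates in place to [m]. /nupogidofuponweax/ → nupogidofupomweax.
Rule 3 (high vowel syncope): /u/ is a high vowel flanked by voiceless consonants /f/ and /p/, so it deletes. /nupogidofupomweax/ → nupogidofpomweax.
Rule 4 (final e-epenthesis): the form ends in the consonant /x/, so [e] is inserted word-finally. /nupogidofpomweax/ → nupogidofpomweaxe.

nupogidofpomweaxe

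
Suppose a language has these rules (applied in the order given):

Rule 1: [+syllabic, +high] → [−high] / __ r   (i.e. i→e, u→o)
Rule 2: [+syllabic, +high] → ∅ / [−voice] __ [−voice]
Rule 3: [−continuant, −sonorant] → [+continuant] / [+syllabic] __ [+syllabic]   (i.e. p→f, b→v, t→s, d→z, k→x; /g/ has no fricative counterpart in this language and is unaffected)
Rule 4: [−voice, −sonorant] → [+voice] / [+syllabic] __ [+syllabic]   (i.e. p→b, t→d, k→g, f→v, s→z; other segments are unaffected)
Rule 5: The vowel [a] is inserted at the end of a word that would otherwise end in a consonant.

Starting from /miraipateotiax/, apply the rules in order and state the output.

meraivazeoziaxa

Rule 1 (pre-rhotic lowering): /i/ is a high vowel immediately before /r/, so it lowers to [e]. /miraipateotiax/ → meraipateotiax.
Rule 2 (high vowel syncope): no segment meets the environment; /meraipateotiax/ is unchanged.
Rule 3 (intervocalic spirantization): /p/ is a stop between vowels /i/ and /a/, so it spirantizes to the fricative [f]. /t/ is a stop between vowels /a/ and /e/, so it spirantizes to the fricative [s]. /t/ is a stop between vowels /o/ and /i/, so it spirantizes to the fricative [s]. /meraipateotiax/ → meraifaseosiax.
Rule 4 (intervocalic voicing): /f/ is a voiceless obstruent between vowels /i/ and /a/, so it voices to [v]. /s/ is a voiceless obstruent between vowels /a/ and /e/, so it voices to [z]. /s/ is a voiceless obstruent between vowels /o/ and /i/, so it voices to [z]. /meraifaseosiax/ → meraivazeoziax.
Rule 5 (final a-epenthesis): the form ends in the consonant /x/, so [a] is inserted word-finally. /meraivazeoziax/ → meraivazeoziaxa.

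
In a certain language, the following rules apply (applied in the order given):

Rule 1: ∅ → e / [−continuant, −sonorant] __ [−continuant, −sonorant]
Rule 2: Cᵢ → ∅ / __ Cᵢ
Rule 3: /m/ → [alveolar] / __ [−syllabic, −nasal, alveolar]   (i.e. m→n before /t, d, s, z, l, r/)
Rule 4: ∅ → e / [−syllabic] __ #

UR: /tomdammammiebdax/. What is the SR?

tondamamiebedaxe

Rule 1 (stop-cluster e-epenthesis): /b/ and /d/ form a stop–stop cluster, so [e] is inserted between them. /tomdammammiebdax/ → tomdammammiebedax.
Rule 2 (degemination): /mm/ is a geminate; the first /m/ deletes. /mm/ is a geminate; the first /m/ deletes. /tomdammammiebedax/ → tomdamamiebedax.
Rule 3 (nasal place assimilation): /m/ precedes the alveolar consonant /d/, so it assimilates in place to [n]. /tomdamamiebedax/ → tondamamiebedax.
Rule 4 (final e-epenthesis): the form ends in the consonant /x/, so [e] is inserted word-finally. /tondamamiebedax/ → tondamamiebedaxe.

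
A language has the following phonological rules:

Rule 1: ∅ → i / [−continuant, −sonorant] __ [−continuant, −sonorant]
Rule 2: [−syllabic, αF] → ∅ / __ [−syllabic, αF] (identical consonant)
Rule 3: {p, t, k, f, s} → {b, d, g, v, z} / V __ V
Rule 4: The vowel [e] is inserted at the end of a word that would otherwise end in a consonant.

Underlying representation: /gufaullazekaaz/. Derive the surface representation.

Rule 1 (stop-cluster i-epenthesis): no segment meets the environment; /gufaullazekaaz/ is unchanged.
Rule 2 (degemination): /ll/ is a geminate; the first /l/ deletes. /gufaullazekaaz/ → gufaulazekaaz.
Rule 3 (intervocalic voicing): /f/ is a voiceless obstruent between vowels /u/ and /a/, so it voices to [v]. /k/ is a voiceless obstruent between vowels /e/ and /a/, so it voices to [g]. /gufaulazekaaz/ → guvaulazegaaz.
Rule 4 (final e-epenthesis): the form ends in the consonant /z/, so [e] is inserted word-finally. /guvaulazegaaz/ → guvaulazegaaze.

guvaulazegaaze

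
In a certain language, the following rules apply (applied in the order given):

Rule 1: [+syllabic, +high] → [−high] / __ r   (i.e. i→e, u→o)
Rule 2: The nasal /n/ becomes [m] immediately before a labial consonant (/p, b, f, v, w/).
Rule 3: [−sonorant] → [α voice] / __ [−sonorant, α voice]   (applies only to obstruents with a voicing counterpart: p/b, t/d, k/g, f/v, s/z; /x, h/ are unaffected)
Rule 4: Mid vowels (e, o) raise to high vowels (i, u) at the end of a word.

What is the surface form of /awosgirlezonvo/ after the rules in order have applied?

awozgerlezomvu

Rule 1 (pre-rhotic lowering): /i/ is a high vowel immediately before /r/, so it lowers to [e]. /awosgirlezonvo/ → awosgerlezonvo.
Rule 2 (nasal place assimilation): /n/ precedes the labial consonant /v/, so it assimilates in place to [m]. /awosgerlezonvo/ → awosgerlezomvo.
Rule 3 (regressive voicing assimilation): /s/ precedes the voiced obstruent /g/, so it voices to [z] by assimilation. /awosgerlezomvo/ → awozgerlezomvo.
Rule 4 (final vowel raising): /o/ is a mid vowel in word-final position, so it raises to [u]. /awozgerlezomvo/ → awozgerlezomvu.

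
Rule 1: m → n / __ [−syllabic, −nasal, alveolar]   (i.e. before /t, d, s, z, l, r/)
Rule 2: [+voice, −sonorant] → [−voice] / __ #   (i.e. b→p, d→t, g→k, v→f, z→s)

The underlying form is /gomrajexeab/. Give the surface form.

Rule 1 (nasal place assimilation): /m/ precedes the alveolar consonant /r/, so it assimilates in place to [n]. /gomrajexeab/ → gonrajexeab.
Rule 2 (final devoicing): /b/ is a voiced obstruent in word-final position, so it devoices to [p]. /gonrajexeab/ → gonrajexeap.

gonrajexeap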